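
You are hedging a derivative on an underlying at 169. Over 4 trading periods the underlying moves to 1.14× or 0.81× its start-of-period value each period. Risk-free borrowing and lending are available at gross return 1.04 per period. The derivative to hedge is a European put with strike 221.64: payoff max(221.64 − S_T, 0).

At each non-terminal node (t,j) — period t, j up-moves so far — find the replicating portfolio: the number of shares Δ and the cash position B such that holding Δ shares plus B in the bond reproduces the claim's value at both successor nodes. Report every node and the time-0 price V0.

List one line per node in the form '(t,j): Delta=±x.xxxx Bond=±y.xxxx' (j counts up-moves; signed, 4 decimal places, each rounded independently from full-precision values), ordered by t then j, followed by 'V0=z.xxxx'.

Since d<R<u, set p* = (R−d)/(u−d) = 0.6970; price each node as the discounted p*-expectation of its children.
At expiry t=4: V(4,0)=148.8910, V(4,1)=119.2526, V(4,2)=77.5392, V(4,3)=18.8314, V(4,4)=0.0000
  t=3,j=0: stock 89.8135 → up 102.3874 (V=119.2526), down 72.7490 (V=148.8910). Price 123.3019; hedge Δ=-1.0000, bond B=213.1154.
  t=3,j=1: stock 126.4042 → up 144.1008 (V=77.5392), down 102.3874 (V=119.2526). Price 86.7112; hedge Δ=-1.0000, bond B=213.1154.
  t=3,j=2: stock 177.9022 → up 202.8086 (V=18.8314), down 144.1008 (V=77.5392). Price 35.2131; hedge Δ=-1.0000, bond B=213.1154.
  t=3,j=3: stock 250.3809 → up 285.4343 (V=0.0000), down 202.8086 (V=18.8314). Price 5.4870; hedge Δ=-0.2279, bond B=62.5520.
  t=2,j=0: stock 110.8809 → up 126.4042 (V=86.7112), down 89.8135 (V=123.3019). Price 94.0377; hedge Δ=-1.0000, bond B=204.9186.
  t=2,j=1: stock 156.0546 → up 177.9022 (V=35.2131), down 126.4042 (V=86.7112). Price 48.8640; hedge Δ=-1.0000, bond B=204.9186.
  t=2,j=2: stock 219.6324 → up 250.3809 (V=5.4870), down 177.9022 (V=35.2131). Price 13.9374; hedge Δ=-0.4101, bond B=104.0166.
  t=1,j=0: stock 136.8900 → up 156.0546 (V=48.8640), down 110.8809 (V=94.0377). Price 60.1472; hedge Δ=-1.0000, bond B=197.0372.
  t=1,j=1: stock 192.6600 → up 219.6324 (V=13.9374), down 156.0546 (V=48.8640). Price 23.5781; hedge Δ=-0.5494, bond B=129.4163.
  t=0,j=0: stock 169.0000 → up 192.6600 (V=23.5781), down 136.8900 (V=60.1472). Price 33.3266; hedge Δ=-0.6557, bond B=144.1418.
Check: Δ(0,0)·S0 + B(0,0) = 33.3266 = V0.

(0,0): Delta=-0.6557 Bond=144.1418
(1,0): Delta=-1.0000 Bond=197.0372
(1,1): Delta=-0.5494 Bond=129.4163
(2,0): Delta=-1.0000 Bond=204.9186
(2,1): Delta=-1.0000 Bond=204.9186
(2,2): Delta=-0.4101 Bond=104.0166
(3,0): Delta=-1.0000 Bond=213.1154
(3,1): Delta=-1.0000 Bond=213.1154
(3,2): Delta=-1.0000 Bond=213.1154
(3,3): Delta=-0.2279 Bond=62.5520
V0=33.3266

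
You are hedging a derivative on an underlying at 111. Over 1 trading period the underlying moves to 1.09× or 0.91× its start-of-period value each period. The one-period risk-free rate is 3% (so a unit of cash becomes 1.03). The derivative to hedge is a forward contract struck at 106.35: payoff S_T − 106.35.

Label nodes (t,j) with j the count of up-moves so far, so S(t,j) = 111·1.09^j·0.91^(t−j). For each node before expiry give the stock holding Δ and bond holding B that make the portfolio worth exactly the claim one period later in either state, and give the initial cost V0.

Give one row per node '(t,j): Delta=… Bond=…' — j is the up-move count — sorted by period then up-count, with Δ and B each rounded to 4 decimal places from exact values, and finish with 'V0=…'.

Under the risk-neutral measure, an up-move has probability p* = (R−d)/(u−d) = 0.6667 and values discount at R = 1.03.
Payoff layer (t=1): V(1,0)=-5.3400, V(1,1)=14.6400
(0,0): S=111.0000. Δ = (V_up−V_dn)/(S_up−S_dn) = (14.6400−-5.3400)/(120.9900−101.0100) = 1.0000. V = [p*·14.6400 + (1−p*)·-5.3400]/1.03 = 7.7476. B = V − Δ·S = -103.2524.
Self-financing check: at every node Δ·S+B equals the discounted successor values.

(0,0): Delta=1.0000 Bond=-103.2524
V0=7.7476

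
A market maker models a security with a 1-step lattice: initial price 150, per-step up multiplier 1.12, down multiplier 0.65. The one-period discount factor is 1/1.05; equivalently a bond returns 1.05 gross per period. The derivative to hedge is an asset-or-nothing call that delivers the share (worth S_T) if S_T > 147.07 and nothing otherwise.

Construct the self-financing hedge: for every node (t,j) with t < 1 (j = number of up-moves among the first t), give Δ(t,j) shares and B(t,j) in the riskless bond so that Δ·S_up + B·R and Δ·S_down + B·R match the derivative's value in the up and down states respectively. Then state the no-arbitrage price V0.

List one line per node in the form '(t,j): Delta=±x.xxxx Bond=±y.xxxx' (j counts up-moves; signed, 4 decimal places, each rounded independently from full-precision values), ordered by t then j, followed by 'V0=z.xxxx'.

Risk-neutral probability p* = (R−d)/(u−d) = (1.05−0.65)/(1.12−0.65) = 0.8511.
At expiry t=1: V(1,0)=0.0000, V(1,1)=168.0000
Node (0,0) S=150.0000: V=(p*·168.0000+(1−p*)·0.0000)/1.05=136.1702; Δ=(168.0000−0.0000)/(168.0000−97.5000)=2.3830; B=V−Δ·S=-221.2766
The time-0 hedge costs 136.1702, which is the no-arbitrage price.

(0,0): Delta=2.3830 Bond=-221.2766
V0=136.1702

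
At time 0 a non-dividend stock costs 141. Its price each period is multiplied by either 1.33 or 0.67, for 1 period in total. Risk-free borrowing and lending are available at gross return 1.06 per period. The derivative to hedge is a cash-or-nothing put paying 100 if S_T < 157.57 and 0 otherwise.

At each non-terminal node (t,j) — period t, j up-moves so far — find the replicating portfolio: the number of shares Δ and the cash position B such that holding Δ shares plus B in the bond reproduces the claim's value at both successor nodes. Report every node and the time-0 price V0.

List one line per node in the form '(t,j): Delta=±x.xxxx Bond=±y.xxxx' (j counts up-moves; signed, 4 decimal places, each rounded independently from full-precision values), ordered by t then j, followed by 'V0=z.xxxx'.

(0,0): Delta=-1.0746 Bond=190.1086
V0=38.5935

No-arbitrage ⇒ martingale measure with p* = (R−d)/(u−d) = 0.5909.
Payoff layer (t=1): V(1,0)=100.0000, V(1,1)=0.0000
(0,0): S=141.0000. Δ = (V_up−V_dn)/(S_up−S_dn) = (0.0000−100.0000)/(187.5300−94.4700) = -1.0746. V = [p*·0.0000 + (1−p*)·100.0000]/1.06 = 38.5935. B = V − Δ·S = 190.1086.
Check: Δ(0,0)·S0 + B(0,0) = 38.5935 = V0.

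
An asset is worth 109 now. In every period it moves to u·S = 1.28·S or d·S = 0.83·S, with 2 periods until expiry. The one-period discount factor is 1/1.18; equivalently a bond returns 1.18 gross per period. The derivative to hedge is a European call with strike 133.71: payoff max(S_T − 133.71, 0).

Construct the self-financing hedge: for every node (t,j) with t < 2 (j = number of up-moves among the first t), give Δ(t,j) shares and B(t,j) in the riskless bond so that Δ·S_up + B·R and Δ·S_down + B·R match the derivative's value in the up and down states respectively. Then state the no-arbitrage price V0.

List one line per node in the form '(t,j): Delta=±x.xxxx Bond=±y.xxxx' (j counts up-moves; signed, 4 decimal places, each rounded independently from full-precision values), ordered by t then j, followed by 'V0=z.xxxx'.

(0,0): Delta=0.6030 Bond=-46.2346
(1,0): Delta=0.0000 Bond=0.0000
(1,1): Delta=0.7148 Bond=-70.1445
V0=19.4965

Since d<R<u, set p* = (R−d)/(u−d) = 0.7778; price each node as the discounted p*-expectation of its children.
At expiry t=2: V(2,0)=0.0000, V(2,1)=0.0000, V(2,2)=44.8756
  t=1,j=0: stock 90.4700 → up 115.8016 (V=0.0000), down 75.0901 (V=0.0000). Price 0.0000; hedge Δ=0.0000, bond B=0.0000.
  t=1,j=1: stock 139.5200 → up 178.5856 (V=44.8756), down 115.8016 (V=0.0000). Price 29.5790; hedge Δ=0.7148, bond B=-70.1445.
  t=0,j=0: stock 109.0000 → up 139.5200 (V=29.5790), down 90.4700 (V=0.0000). Price 19.4965; hedge Δ=0.6030, bond B=-46.2346.
Each (Δ,B) replicates both successor values, so the strategy is self-financing and V0 is arbitrage-free.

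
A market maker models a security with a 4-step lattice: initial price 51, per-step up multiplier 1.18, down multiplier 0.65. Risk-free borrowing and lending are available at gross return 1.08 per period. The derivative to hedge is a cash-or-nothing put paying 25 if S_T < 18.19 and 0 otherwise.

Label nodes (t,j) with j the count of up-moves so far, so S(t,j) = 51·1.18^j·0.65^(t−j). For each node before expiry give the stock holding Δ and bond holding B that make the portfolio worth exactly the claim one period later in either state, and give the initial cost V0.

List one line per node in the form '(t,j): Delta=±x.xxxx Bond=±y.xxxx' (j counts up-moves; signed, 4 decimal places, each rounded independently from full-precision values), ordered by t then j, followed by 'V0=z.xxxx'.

Since d<R<u, set p* = (R−d)/(u−d) = 0.8113; price each node as the discounted p*-expectation of its children.
Terminal payoffs: V(4,0)=25.0000, V(4,1)=25.0000, V(4,2)=0.0000, V(4,3)=0.0000, V(4,4)=0.0000
(3,0): S=14.0059. Δ = (V_up−V_dn)/(S_up−S_dn) = (25.0000−25.0000)/(16.5269−9.1038) = 0.0000. V = [p*·25.0000 + (1−p*)·25.0000]/1.08 = 23.1481. B = V − Δ·S = 23.1481.
(3,1): S=25.4261. Δ = (V_up−V_dn)/(S_up−S_dn) = (0.0000−25.0000)/(30.0027−16.5269) = -1.8552. V = [p*·0.0000 + (1−p*)·25.0000]/1.08 = 4.3676. B = V − Δ·S = 51.5374.
(3,2): S=46.1581. Δ = (V_up−V_dn)/(S_up−S_dn) = (0.0000−0.0000)/(54.4665−30.0027) = 0.0000. V = [p*·0.0000 + (1−p*)·0.0000]/1.08 = 0.0000. B = V − Δ·S = 0.0000.
(3,3): S=83.7946. Δ = (V_up−V_dn)/(S_up−S_dn) = (0.0000−0.0000)/(98.8777−54.4665) = 0.0000. V = [p*·0.0000 + (1−p*)·0.0000]/1.08 = 0.0000. B = V − Δ·S = 0.0000.
(2,0): S=21.5475. Δ = (V_up−V_dn)/(S_up−S_dn) = (4.3676−23.1481)/(25.4261−14.0059) = -1.6445. V = [p*·4.3676 + (1−p*)·23.1481]/1.08 = 7.3251. B = V − Δ·S = 42.7601.
(2,1): S=39.1170. Δ = (V_up−V_dn)/(S_up−S_dn) = (0.0000−4.3676)/(46.1581−25.4261) = -0.2107. V = [p*·0.0000 + (1−p*)·4.3676]/1.08 = 0.7630. B = V − Δ·S = 9.0037.
(2,2): S=71.0124. Δ = (V_up−V_dn)/(S_up−S_dn) = (0.0000−0.0000)/(83.7946−46.1581) = 0.0000. V = [p*·0.0000 + (1−p*)·0.0000]/1.08 = 0.0000. B = V − Δ·S = 0.0000.
(1,0): S=33.1500. Δ = (V_up−V_dn)/(S_up−S_dn) = (0.7630−7.3251)/(39.1170−21.5475) = -0.3735. V = [p*·0.7630 + (1−p*)·7.3251]/1.08 = 1.8529. B = V − Δ·S = 14.2341.
(1,1): S=60.1800. Δ = (V_up−V_dn)/(S_up−S_dn) = (0.0000−0.7630)/(71.0124−39.1170) = -0.0239. V = [p*·0.0000 + (1−p*)·0.7630]/1.08 = 0.1333. B = V − Δ·S = 1.5730.
(0,0): S=51.0000. Δ = (V_up−V_dn)/(S_up−S_dn) = (0.1333−1.8529)/(60.1800−33.1500) = -0.0636. V = [p*·0.1333 + (1−p*)·1.8529]/1.08 = 0.4239. B = V − Δ·S = 3.6684.
Root portfolio cost Δ·51+B reproduces V0=0.4239.

(0,0): Delta=-0.0636 Bond=3.6684
(1,0): Delta=-0.3735 Bond=14.2341
(1,1): Delta=-0.0239 Bond=1.5730
(2,0): Delta=-1.6445 Bond=42.7601
(2,1): Delta=-0.2107 Bond=9.0037
(2,2): Delta=0.0000 Bond=0.0000
(3,0): Delta=0.0000 Bond=23.1481
(3,1): Delta=-1.8552 Bond=51.5374
(3,2): Delta=0.0000 Bond=0.0000
(3,3): Delta=0.0000 Bond=0.0000
V0=0.4239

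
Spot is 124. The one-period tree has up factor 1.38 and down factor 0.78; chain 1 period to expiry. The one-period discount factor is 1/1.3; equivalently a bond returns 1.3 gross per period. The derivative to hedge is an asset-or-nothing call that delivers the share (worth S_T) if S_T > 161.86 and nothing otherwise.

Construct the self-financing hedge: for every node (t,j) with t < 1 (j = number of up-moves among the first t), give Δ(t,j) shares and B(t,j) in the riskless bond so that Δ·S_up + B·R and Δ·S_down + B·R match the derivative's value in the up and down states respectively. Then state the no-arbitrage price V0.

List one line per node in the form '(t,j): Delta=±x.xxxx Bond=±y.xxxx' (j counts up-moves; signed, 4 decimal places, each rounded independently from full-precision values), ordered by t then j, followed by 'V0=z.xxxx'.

(0,0): Delta=2.3000 Bond=-171.1200
V0=114.0800

Since d<R<u, set p* = (R−d)/(u−d) = 0.8667; price each node as the discounted p*-expectation of its children.
Payoff layer (t=1): V(1,0)=0.0000, V(1,1)=171.1200
  t=0,j=0: stock 124.0000 → up 171.1200 (V=171.1200), down 96.7200 (V=0.0000). Price 114.0800; hedge Δ=2.3000, bond B=-171.1200.
Check: Δ(0,0)·S0 + B(0,0) = 114.0800 = V0.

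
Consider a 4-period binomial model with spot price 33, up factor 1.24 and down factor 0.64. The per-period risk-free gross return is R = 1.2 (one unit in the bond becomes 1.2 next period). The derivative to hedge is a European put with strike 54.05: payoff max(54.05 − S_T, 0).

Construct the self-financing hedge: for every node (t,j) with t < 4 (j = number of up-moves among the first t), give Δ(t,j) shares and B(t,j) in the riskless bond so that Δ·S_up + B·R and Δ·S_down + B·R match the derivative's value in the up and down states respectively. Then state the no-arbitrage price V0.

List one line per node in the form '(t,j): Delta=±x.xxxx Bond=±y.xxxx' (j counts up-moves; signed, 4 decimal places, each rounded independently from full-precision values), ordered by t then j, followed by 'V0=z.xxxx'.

No-arbitrage ⇒ martingale measure with p* = (R−d)/(u−d) = 0.9333.
Payoff layer (t=4): V(4,0)=48.5135, V(4,1)=43.3231, V(4,2)=33.2666, V(4,3)=13.7821, V(4,4)=0.0000
(3,0): S=8.6508. Δ = (V_up−V_dn)/(S_up−S_dn) = (43.3231−48.5135)/(10.7269−5.5365) = -1.0000. V = [p*·43.3231 + (1−p*)·48.5135]/1.2 = 36.3909. B = V − Δ·S = 45.0417.
(3,1): S=16.7608. Δ = (V_up−V_dn)/(S_up−S_dn) = (33.2666−43.3231)/(20.7834−10.7269) = -1.0000. V = [p*·33.2666 + (1−p*)·43.3231]/1.2 = 28.2808. B = V − Δ·S = 45.0417.
(3,2): S=32.4741. Δ = (V_up−V_dn)/(S_up−S_dn) = (13.7821−33.2666)/(40.2679−20.7834) = -1.0000. V = [p*·13.7821 + (1−p*)·33.2666]/1.2 = 12.5676. B = V − Δ·S = 45.0417.
(3,3): S=62.9186. Δ = (V_up−V_dn)/(S_up−S_dn) = (0.0000−13.7821)/(78.0191−40.2679) = -0.3651. V = [p*·0.0000 + (1−p*)·13.7821]/1.2 = 0.7657. B = V − Δ·S = 23.7358.
(2,0): S=13.5168. Δ = (V_up−V_dn)/(S_up−S_dn) = (28.2808−36.3909)/(16.7608−8.6508) = -1.0000. V = [p*·28.2808 + (1−p*)·36.3909]/1.2 = 24.0179. B = V − Δ·S = 37.5347.
(2,1): S=26.1888. Δ = (V_up−V_dn)/(S_up−S_dn) = (12.5676−28.2808)/(32.4741−16.7608) = -1.0000. V = [p*·12.5676 + (1−p*)·28.2808]/1.2 = 11.3459. B = V − Δ·S = 37.5347.
(2,2): S=50.7408. Δ = (V_up−V_dn)/(S_up−S_dn) = (0.7657−12.5676)/(62.9186−32.4741) = -0.3877. V = [p*·0.7657 + (1−p*)·12.5676]/1.2 = 1.2937. B = V − Δ·S = 20.9635.
(1,0): S=21.1200. Δ = (V_up−V_dn)/(S_up−S_dn) = (11.3459−24.0179)/(26.1888−13.5168) = -1.0000. V = [p*·11.3459 + (1−p*)·24.0179]/1.2 = 10.1589. B = V − Δ·S = 31.2789.
(1,1): S=40.9200. Δ = (V_up−V_dn)/(S_up−S_dn) = (1.2937−11.3459)/(50.7408−26.1888) = -0.4094. V = [p*·1.2937 + (1−p*)·11.3459]/1.2 = 1.6366. B = V − Δ·S = 18.3902.
(0,0): S=33.0000. Δ = (V_up−V_dn)/(S_up−S_dn) = (1.6366−10.1589)/(40.9200−21.1200) = -0.4304. V = [p*·1.6366 + (1−p*)·10.1589]/1.2 = 1.8373. B = V − Δ·S = 16.0412.
Check: Δ(0,0)·S0 + B(0,0) = 1.8373 = V0.

(0,0): Delta=-0.4304 Bond=16.0412
(1,0): Delta=-1.0000 Bond=31.2789
(1,1): Delta=-0.4094 Bond=18.3902
(2,0): Delta=-1.0000 Bond=37.5347
(2,1): Delta=-1.0000 Bond=37.5347
(2,2): Delta=-0.3877 Bond=20.9635
(3,0): Delta=-1.0000 Bond=45.0417
(3,1): Delta=-1.0000 Bond=45.0417
(3,2): Delta=-1.0000 Bond=45.0417
(3,3): Delta=-0.3651 Bond=23.7358
V0=1.8373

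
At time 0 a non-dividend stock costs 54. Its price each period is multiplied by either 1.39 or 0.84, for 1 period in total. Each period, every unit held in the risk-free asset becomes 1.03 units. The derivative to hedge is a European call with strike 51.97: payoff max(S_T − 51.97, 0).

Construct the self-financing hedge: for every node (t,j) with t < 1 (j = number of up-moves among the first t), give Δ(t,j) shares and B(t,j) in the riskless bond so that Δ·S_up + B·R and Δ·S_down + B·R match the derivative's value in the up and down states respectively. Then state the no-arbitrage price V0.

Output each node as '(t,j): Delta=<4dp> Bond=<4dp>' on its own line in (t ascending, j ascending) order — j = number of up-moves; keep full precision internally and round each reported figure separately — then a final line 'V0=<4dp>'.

(0,0): Delta=0.7774 Bond=-34.2376
V0=7.7442

Since d<R<u, set p* = (R−d)/(u−d) = 0.3455; price each node as the discounted p*-expectation of its children.
At expiry t=1: V(1,0)=0.0000, V(1,1)=23.0900
Node (0,0) S=54.0000: V=(p*·23.0900+(1−p*)·0.0000)/1.03=7.7442; Δ=(23.0900−0.0000)/(75.0600−45.3600)=0.7774; B=V−Δ·S=-34.2376
Check: Δ(0,0)·S0 + B(0,0) = 7.7442 = V0.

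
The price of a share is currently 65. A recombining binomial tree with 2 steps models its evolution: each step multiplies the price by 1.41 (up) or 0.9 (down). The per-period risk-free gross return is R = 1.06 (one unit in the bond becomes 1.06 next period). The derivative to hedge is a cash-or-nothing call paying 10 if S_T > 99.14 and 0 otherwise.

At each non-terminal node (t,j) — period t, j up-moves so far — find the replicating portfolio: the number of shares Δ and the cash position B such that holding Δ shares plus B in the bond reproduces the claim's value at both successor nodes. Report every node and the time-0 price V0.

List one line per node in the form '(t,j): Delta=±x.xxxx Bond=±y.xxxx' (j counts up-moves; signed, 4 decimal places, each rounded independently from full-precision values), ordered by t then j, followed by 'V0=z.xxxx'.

(0,0): Delta=0.0893 Bond=-4.9273
(1,0): Delta=0.0000 Bond=0.0000
(1,1): Delta=0.2139 Bond=-16.6482
V0=0.8760

Since d<R<u, set p* = (R−d)/(u−d) = 0.3137; price each node as the discounted p*-expectation of its children.
At expiry t=2: V(2,0)=0.0000, V(2,1)=0.0000, V(2,2)=10.0000
  t=1,j=0: stock 58.5000 → up 82.4850 (V=0.0000), down 52.6500 (V=0.0000). Price 0.0000; hedge Δ=0.0000, bond B=0.0000.
  t=1,j=1: stock 91.6500 → up 129.2265 (V=10.0000), down 82.4850 (V=0.0000). Price 2.9597; hedge Δ=0.2139, bond B=-16.6482.
  t=0,j=0: stock 65.0000 → up 91.6500 (V=2.9597), down 58.5000 (V=0.0000). Price 0.8760; hedge Δ=0.0893, bond B=-4.9273.
Self-financing check: at every node Δ·S+B equals the discounted successor values.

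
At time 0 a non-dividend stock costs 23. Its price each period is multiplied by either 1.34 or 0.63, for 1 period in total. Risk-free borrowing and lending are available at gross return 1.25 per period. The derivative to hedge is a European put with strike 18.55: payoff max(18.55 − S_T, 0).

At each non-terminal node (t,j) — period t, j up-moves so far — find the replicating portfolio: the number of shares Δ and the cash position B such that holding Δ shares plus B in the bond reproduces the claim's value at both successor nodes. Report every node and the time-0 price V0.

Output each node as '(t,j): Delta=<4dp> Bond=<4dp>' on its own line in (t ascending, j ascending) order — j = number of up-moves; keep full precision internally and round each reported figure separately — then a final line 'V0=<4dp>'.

Under the risk-neutral measure, an up-move has probability p* = (R−d)/(u−d) = 0.8732 and values discount at R = 1.25.
Terminal payoffs: V(1,0)=4.0600, V(1,1)=0.0000
(0,0): S=23.0000. Δ = (V_up−V_dn)/(S_up−S_dn) = (0.0000−4.0600)/(30.8200−14.4900) = -0.2486. V = [p*·0.0000 + (1−p*)·4.0600]/1.25 = 0.4117. B = V − Δ·S = 6.1300.
Each (Δ,B) replicates both successor values, so the strategy is self-financing and V0 is arbitrage-free.

(0,0): Delta=-0.2486 Bond=6.1300
V0=0.4117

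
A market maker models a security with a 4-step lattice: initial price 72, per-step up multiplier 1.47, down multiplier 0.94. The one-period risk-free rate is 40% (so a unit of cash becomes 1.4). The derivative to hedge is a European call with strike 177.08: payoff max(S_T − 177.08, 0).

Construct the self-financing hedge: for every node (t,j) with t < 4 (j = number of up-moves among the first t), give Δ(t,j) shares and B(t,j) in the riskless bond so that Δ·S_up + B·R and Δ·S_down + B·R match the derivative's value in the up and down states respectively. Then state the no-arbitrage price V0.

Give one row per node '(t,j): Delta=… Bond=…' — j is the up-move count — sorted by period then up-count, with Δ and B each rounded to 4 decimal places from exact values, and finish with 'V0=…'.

Under the risk-neutral measure, an up-move has probability p* = (R−d)/(u−d) = 0.8679 and values discount at R = 1.4.
Terminal values V(4,·): V(4,0)=0.0000, V(4,1)=0.0000, V(4,2)=0.0000, V(4,3)=37.9071, V(4,4)=159.1232
(3,0): S=59.8020. Δ = (V_up−V_dn)/(S_up−S_dn) = (0.0000−0.0000)/(87.9090−56.2139) = 0.0000. V = [p*·0.0000 + (1−p*)·0.0000]/1.4 = 0.0000. B = V − Δ·S = 0.0000.
(3,1): S=93.5202. Δ = (V_up−V_dn)/(S_up−S_dn) = (0.0000−0.0000)/(137.4747−87.9090) = 0.0000. V = [p*·0.0000 + (1−p*)·0.0000]/1.4 = 0.0000. B = V − Δ·S = 0.0000.
(3,2): S=146.2497. Δ = (V_up−V_dn)/(S_up−S_dn) = (37.9071−0.0000)/(214.9871−137.4747) = 0.4890. V = [p*·37.9071 + (1−p*)·0.0000]/1.4 = 23.5003. B = V − Δ·S = -48.0224.
(3,3): S=228.7097. Δ = (V_up−V_dn)/(S_up−S_dn) = (159.1232−37.9071)/(336.2032−214.9871) = 1.0000. V = [p*·159.1232 + (1−p*)·37.9071]/1.4 = 102.2239. B = V − Δ·S = -126.4857.
(2,0): S=63.6192. Δ = (V_up−V_dn)/(S_up−S_dn) = (0.0000−0.0000)/(93.5202−59.8020) = 0.0000. V = [p*·0.0000 + (1−p*)·0.0000]/1.4 = 0.0000. B = V − Δ·S = 0.0000.
(2,1): S=99.4896. Δ = (V_up−V_dn)/(S_up−S_dn) = (23.5003−0.0000)/(146.2497−93.5202) = 0.4457. V = [p*·23.5003 + (1−p*)·0.0000]/1.4 = 14.5689. B = V − Δ·S = -29.7713.
(2,2): S=155.5848. Δ = (V_up−V_dn)/(S_up−S_dn) = (102.2239−23.5003)/(228.7097−146.2497) = 0.9547. V = [p*·102.2239 + (1−p*)·23.5003]/1.4 = 65.5903. B = V − Δ·S = -82.9447.
(1,0): S=67.6800. Δ = (V_up−V_dn)/(S_up−S_dn) = (14.5689−0.0000)/(99.4896−63.6192) = 0.4062. V = [p*·14.5689 + (1−p*)·0.0000]/1.4 = 9.0320. B = V − Δ·S = -18.4566.
(1,1): S=105.8400. Δ = (V_up−V_dn)/(S_up−S_dn) = (65.5903−14.5689)/(155.5848−99.4896) = 0.9096. V = [p*·65.5903 + (1−p*)·14.5689]/1.4 = 42.0369. B = V − Δ·S = -54.2299.
(0,0): S=72.0000. Δ = (V_up−V_dn)/(S_up−S_dn) = (42.0369−9.0320)/(105.8400−67.6800) = 0.8649. V = [p*·42.0369 + (1−p*)·9.0320]/1.4 = 26.9127. B = V − Δ·S = -35.3608.
Each (Δ,B) replicates both successor values, so the strategy is self-financing and V0 is arbitrage-free.

(0,0): Delta=0.8649 Bond=-35.3608
(1,0): Delta=0.4062 Bond=-18.4566
(1,1): Delta=0.9096 Bond=-54.2299
(2,0): Delta=0.0000 Bond=0.0000
(2,1): Delta=0.4457 Bond=-29.7713
(2,2): Delta=0.9547 Bond=-82.9447
(3,0): Delta=0.0000 Bond=0.0000
(3,1): Delta=0.0000 Bond=0.0000
(3,2): Delta=0.4890 Bond=-48.0224
(3,3): Delta=1.0000 Bond=-126.4857
V0=26.9127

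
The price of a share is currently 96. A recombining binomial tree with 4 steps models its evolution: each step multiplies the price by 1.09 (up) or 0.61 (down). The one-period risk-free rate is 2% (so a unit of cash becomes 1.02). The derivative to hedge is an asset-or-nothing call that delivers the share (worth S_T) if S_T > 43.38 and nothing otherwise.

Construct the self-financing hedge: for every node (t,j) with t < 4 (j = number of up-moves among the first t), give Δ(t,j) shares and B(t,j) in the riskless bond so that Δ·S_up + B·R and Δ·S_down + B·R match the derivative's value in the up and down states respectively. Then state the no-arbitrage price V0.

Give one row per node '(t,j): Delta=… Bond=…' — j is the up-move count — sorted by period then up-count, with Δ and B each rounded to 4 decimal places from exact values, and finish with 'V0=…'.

No-arbitrage ⇒ martingale measure with p* = (R−d)/(u−d) = 0.8542.
Terminal payoffs: V(4,0)=0.0000, V(4,1)=0.0000, V(4,2)=0.0000, V(4,3)=75.8369, V(4,4)=135.5118
  t=3,j=0: stock 21.7902 → up 23.7513 (V=0.0000), down 13.2920 (V=0.0000). Price 0.0000; hedge Δ=0.0000, bond B=0.0000.
  t=3,j=1: stock 38.9365 → up 42.4408 (V=0.0000), down 23.7513 (V=0.0000). Price 0.0000; hedge Δ=0.0000, bond B=0.0000.
  t=3,j=2: stock 69.5751 → up 75.8369 (V=75.8369), down 42.4408 (V=0.0000). Price 63.5072; hedge Δ=2.2708, bond B=-94.4863.
  t=3,j=3: stock 124.3228 → up 135.5118 (V=135.5118), down 75.8369 (V=75.8369). Price 124.3228; hedge Δ=1.0000, bond B=0.0000.
  t=2,j=0: stock 35.7216 → up 38.9365 (V=0.0000), down 21.7902 (V=0.0000). Price 0.0000; hedge Δ=0.0000, bond B=0.0000.
  t=2,j=1: stock 63.8304 → up 69.5751 (V=63.5072), down 38.9365 (V=0.0000). Price 53.1821; hedge Δ=2.0728, bond B=-79.1246.
  t=2,j=2: stock 114.0576 → up 124.3228 (V=124.3228), down 69.5751 (V=63.5072). Price 113.1900; hedge Δ=1.1108, bond B=-13.5091.
  t=1,j=0: stock 58.5600 → up 63.8304 (V=53.1821), down 35.7216 (V=0.0000). Price 44.5357; hedge Δ=1.8920, bond B=-66.2604.
  t=1,j=1: stock 104.6400 → up 114.0576 (V=113.1900), down 63.8304 (V=53.1821). Price 102.3911; hedge Δ=1.1947, bond B=-22.6255.
  t=0,j=0: stock 96.0000 → up 104.6400 (V=102.3911), down 58.5600 (V=44.5357). Price 92.1116; hedge Δ=1.2555, bond B=-28.4205.
Each (Δ,B) replicates both successor values, so the strategy is self-financing and V0 is arbitrage-free.

(0,0): Delta=1.2555 Bond=-28.4205
(1,0): Delta=1.8920 Bond=-66.2604
(1,1): Delta=1.1947 Bond=-22.6255
(2,0): Delta=0.0000 Bond=0.0000
(2,1): Delta=2.0728 Bond=-79.1246
(2,2): Delta=1.1108 Bond=-13.5091
(3,0): Delta=0.0000 Bond=0.0000
(3,1): Delta=0.0000 Bond=0.0000
(3,2): Delta=2.2708 Bond=-94.4863
(3,3): Delta=1.0000 Bond=0.0000
V0=92.1116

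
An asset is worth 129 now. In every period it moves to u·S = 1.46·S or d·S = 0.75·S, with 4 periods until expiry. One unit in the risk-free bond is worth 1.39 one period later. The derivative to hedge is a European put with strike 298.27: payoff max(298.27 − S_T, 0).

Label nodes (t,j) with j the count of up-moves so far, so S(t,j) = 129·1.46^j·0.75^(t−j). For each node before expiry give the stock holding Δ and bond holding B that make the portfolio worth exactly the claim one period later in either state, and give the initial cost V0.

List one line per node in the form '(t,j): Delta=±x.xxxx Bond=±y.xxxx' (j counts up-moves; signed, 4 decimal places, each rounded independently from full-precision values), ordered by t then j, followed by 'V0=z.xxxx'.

Risk-neutral probability p* = (R−d)/(u−d) = (1.39−0.75)/(1.46−0.75) = 0.9014.
Payoff layer (t=4): V(4,0)=257.4536, V(4,1)=218.8141, V(4,2)=143.5958, V(4,3)=0.0000, V(4,4)=0.0000
Node (3,0) S=54.4219: V=(p*·218.8141+(1−p*)·257.4536)/1.39=160.1609; Δ=(218.8141−257.4536)/(79.4559−40.8164)=-1.0000; B=V−Δ·S=214.5827
Node (3,1) S=105.9412: V=(p*·143.5958+(1−p*)·218.8141)/1.39=108.6415; Δ=(143.5958−218.8141)/(154.6742−79.4559)=-1.0000; B=V−Δ·S=214.5827
Node (3,2) S=206.2323: V=(p*·0.0000+(1−p*)·143.5958)/1.39=10.1851; Δ=(0.0000−143.5958)/(301.0992−154.6742)=-0.9807; B=V−Δ·S=212.4327
Node (3,3) S=401.4655: V=(p*·0.0000+(1−p*)·0.0000)/1.39=0.0000; Δ=(0.0000−0.0000)/(586.1397−301.0992)=0.0000; B=V−Δ·S=0.0000
Node (2,0) S=72.5625: V=(p*·108.6415+(1−p*)·160.1609)/1.39=81.8136; Δ=(108.6415−160.1609)/(105.9412−54.4219)=-1.0000; B=V−Δ·S=154.3761
Node (2,1) S=141.2550: V=(p*·10.1851+(1−p*)·108.6415)/1.39=14.3109; Δ=(10.1851−108.6415)/(206.2323−105.9412)=-0.9817; B=V−Δ·S=152.9818
Node (2,2) S=274.9764: V=(p*·0.0000+(1−p*)·10.1851)/1.39=0.7224; Δ=(0.0000−10.1851)/(401.4655−206.2323)=-0.0522; B=V−Δ·S=15.0677
Node (1,0) S=96.7500: V=(p*·14.3109+(1−p*)·81.8136)/1.39=15.0835; Δ=(14.3109−81.8136)/(141.2550−72.5625)=-0.9827; B=V−Δ·S=110.1577
Node (1,1) S=188.3400: V=(p*·0.7224+(1−p*)·14.3109)/1.39=1.4835; Δ=(0.7224−14.3109)/(274.9764−141.2550)=-0.1016; B=V−Δ·S=20.6222
Node (0,0) S=129.0000: V=(p*·1.4835+(1−p*)·15.0835)/1.39=2.0319; Δ=(1.4835−15.0835)/(188.3400−96.7500)=-0.1485; B=V−Δ·S=21.1868
Root portfolio cost Δ·129+B reproduces V0=2.0319.

(0,0): Delta=-0.1485 Bond=21.1868
(1,0): Delta=-0.9827 Bond=110.1577
(1,1): Delta=-0.1016 Bond=20.6222
(2,0): Delta=-1.0000 Bond=154.3761
(2,1): Delta=-0.9817 Bond=152.9818
(2,2): Delta=-0.0522 Bond=15.0677
(3,0): Delta=-1.0000 Bond=214.5827
(3,1): Delta=-1.0000 Bond=214.5827
(3,2): Delta=-0.9807 Bond=212.4327
(3,3): Delta=0.0000 Bond=0.0000
V0=2.0319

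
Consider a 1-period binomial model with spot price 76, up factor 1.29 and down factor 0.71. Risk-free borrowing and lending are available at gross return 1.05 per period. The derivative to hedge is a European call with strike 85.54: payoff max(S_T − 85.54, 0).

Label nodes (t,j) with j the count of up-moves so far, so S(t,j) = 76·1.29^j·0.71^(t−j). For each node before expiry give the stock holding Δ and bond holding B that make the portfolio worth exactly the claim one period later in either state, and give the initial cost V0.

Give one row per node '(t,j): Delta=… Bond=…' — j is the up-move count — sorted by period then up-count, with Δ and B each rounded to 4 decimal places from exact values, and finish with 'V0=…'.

No-arbitrage ⇒ martingale measure with p* = (R−d)/(u−d) = 0.5862.
Payoff layer (t=1): V(1,0)=0.0000, V(1,1)=12.5000
Node (0,0) S=76.0000: V=(p*·12.5000+(1−p*)·0.0000)/1.05=6.9787; Δ=(12.5000−0.0000)/(98.0400−53.9600)=0.2836; B=V−Δ·S=-14.5731
Root portfolio cost Δ·76+B reproduces V0=6.9787.

(0,0): Delta=0.2836 Bond=-14.5731
V0=6.9787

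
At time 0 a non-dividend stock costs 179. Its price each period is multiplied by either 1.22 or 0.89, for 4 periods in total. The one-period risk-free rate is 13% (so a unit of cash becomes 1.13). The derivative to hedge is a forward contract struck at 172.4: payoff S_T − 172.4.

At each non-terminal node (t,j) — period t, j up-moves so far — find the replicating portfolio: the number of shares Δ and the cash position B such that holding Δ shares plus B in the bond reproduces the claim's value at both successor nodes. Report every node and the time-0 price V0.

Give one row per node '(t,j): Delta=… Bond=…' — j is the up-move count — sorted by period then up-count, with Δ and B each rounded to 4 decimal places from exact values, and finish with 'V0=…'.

No-arbitrage ⇒ martingale measure with p* = (R−d)/(u−d) = 0.7273.
Payoff layer (t=4): V(4,0)=-60.0914, V(4,1)=-18.4489, V(4,2)=38.6341, V(4,3)=116.8827, V(4,4)=224.1449
  t=3,j=0: stock 126.1895 → up 153.9511 (V=-18.4489), down 112.3086 (V=-60.0914). Price -26.3769; hedge Δ=1.0000, bond B=-152.5664.
  t=3,j=1: stock 172.9788 → up 211.0341 (V=38.6341), down 153.9511 (V=-18.4489). Price 20.4124; hedge Δ=1.0000, bond B=-152.5664.
  t=3,j=2: stock 237.1170 → up 289.2827 (V=116.8827), down 211.0341 (V=38.6341). Price 84.5506; hedge Δ=1.0000, bond B=-152.5664.
  t=3,j=3: stock 325.0368 → up 396.5449 (V=224.1449), down 289.2827 (V=116.8827). Price 172.4704; hedge Δ=1.0000, bond B=-152.5664.
  t=2,j=0: stock 141.7859 → up 172.9788 (V=20.4124), down 126.1895 (V=-26.3769). Price 6.7714; hedge Δ=1.0000, bond B=-135.0145.
  t=2,j=1: stock 194.3582 → up 237.1170 (V=84.5506), down 172.9788 (V=20.4124). Price 59.3437; hedge Δ=1.0000, bond B=-135.0145.
  t=2,j=2: stock 266.4236 → up 325.0368 (V=172.4704), down 237.1170 (V=84.5506). Price 131.4091; hedge Δ=1.0000, bond B=-135.0145.
  t=1,j=0: stock 159.3100 → up 194.3582 (V=59.3437), down 141.7859 (V=6.7714). Price 39.8282; hedge Δ=1.0000, bond B=-119.4818.
  t=1,j=1: stock 218.3800 → up 266.4236 (V=131.4091), down 194.3582 (V=59.3437). Price 98.8982; hedge Δ=1.0000, bond B=-119.4818.
  t=0,j=0: stock 179.0000 → up 218.3800 (V=98.8982), down 159.3100 (V=39.8282). Price 73.2639; hedge Δ=1.0000, bond B=-105.7361.
Self-financing check: at every node Δ·S+B equals the discounted successor values.

(0,0): Delta=1.0000 Bond=-105.7361
(1,0): Delta=1.0000 Bond=-119.4818
(1,1): Delta=1.0000 Bond=-119.4818
(2,0): Delta=1.0000 Bond=-135.0145
(2,1): Delta=1.0000 Bond=-135.0145
(2,2): Delta=1.0000 Bond=-135.0145
(3,0): Delta=1.0000 Bond=-152.5664
(3,1): Delta=1.0000 Bond=-152.5664
(3,2): Delta=1.0000 Bond=-152.5664
(3,3): Delta=1.0000 Bond=-152.5664
V0=73.2639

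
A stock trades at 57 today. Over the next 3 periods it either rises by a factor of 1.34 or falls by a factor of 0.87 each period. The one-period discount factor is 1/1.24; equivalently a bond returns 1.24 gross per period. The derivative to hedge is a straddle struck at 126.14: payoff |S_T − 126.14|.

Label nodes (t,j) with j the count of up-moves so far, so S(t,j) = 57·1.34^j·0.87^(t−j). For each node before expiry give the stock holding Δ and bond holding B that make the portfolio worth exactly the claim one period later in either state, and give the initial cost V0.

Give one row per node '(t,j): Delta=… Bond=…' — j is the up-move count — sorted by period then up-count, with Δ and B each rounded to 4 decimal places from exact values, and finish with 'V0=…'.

Under the risk-neutral measure, an up-move has probability p* = (R−d)/(u−d) = 0.7872 and values discount at R = 1.24.
At expiry t=3: V(3,0)=88.6053, V(3,1)=68.3280, V(3,2)=37.0962, V(3,3)=11.0079
  t=2,j=0: stock 43.1433 → up 57.8120 (V=68.3280), down 37.5347 (V=88.6053). Price 58.5825; hedge Δ=-1.0000, bond B=101.7258.
  t=2,j=1: stock 66.4506 → up 89.0438 (V=37.0962), down 57.8120 (V=68.3280). Price 35.2752; hedge Δ=-1.0000, bond B=101.7258.
  t=2,j=2: stock 102.3492 → up 137.1479 (V=11.0079), down 89.0438 (V=37.0962). Price 13.3537; hedge Δ=-0.5423, bond B=68.8607.
  t=1,j=0: stock 49.5900 → up 66.4506 (V=35.2752), down 43.1433 (V=58.5825). Price 32.4469; hedge Δ=-1.0000, bond B=82.0369.
  t=1,j=1: stock 76.3800 → up 102.3492 (V=13.3537), down 66.4506 (V=35.2752). Price 14.5305; hedge Δ=-0.6106, bond B=61.1720.
  t=0,j=0: stock 57.0000 → up 76.3800 (V=14.5305), down 49.5900 (V=32.4469). Price 14.7924; hedge Δ=-0.6688, bond B=52.9124.
Check: Δ(0,0)·S0 + B(0,0) = 14.7924 = V0.

(0,0): Delta=-0.6688 Bond=52.9124
(1,0): Delta=-1.0000 Bond=82.0369
(1,1): Delta=-0.6106 Bond=61.1720
(2,0): Delta=-1.0000 Bond=101.7258
(2,1): Delta=-1.0000 Bond=101.7258
(2,2): Delta=-0.5423 Bond=68.8607
V0=14.7924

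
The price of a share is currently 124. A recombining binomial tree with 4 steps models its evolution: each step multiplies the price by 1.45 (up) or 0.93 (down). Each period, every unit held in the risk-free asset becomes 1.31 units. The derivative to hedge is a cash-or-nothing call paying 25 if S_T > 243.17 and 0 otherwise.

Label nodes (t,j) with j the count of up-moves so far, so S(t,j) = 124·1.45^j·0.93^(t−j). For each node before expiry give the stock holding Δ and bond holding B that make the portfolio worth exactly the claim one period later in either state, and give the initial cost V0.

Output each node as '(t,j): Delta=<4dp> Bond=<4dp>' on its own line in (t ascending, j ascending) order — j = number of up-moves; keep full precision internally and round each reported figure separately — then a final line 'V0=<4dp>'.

(0,0): Delta=0.0744 Bond=-3.2357
(1,0): Delta=0.1297 Bond=-10.6210
(1,1): Delta=0.0613 Bond=-1.8874
(2,0): Delta=0.0000 Bond=0.0000
(2,1): Delta=0.1604 Bond=-19.0396
(2,2): Delta=0.0379 Bond=3.6312
(3,0): Delta=0.0000 Bond=0.0000
(3,1): Delta=0.0000 Bond=0.0000
(3,2): Delta=0.1983 Bond=-34.1309
(3,3): Delta=0.0000 Bond=19.0840
V0=5.9885

The replicating-portfolio and risk-neutral prices coincide; use p* = (1.31−0.93)/(1.45−0.93) = 0.7308 for the latter.
Payoff layer (t=4): V(4,0)=0.0000, V(4,1)=0.0000, V(4,2)=0.0000, V(4,3)=25.0000, V(4,4)=25.0000
Node (3,0) S=99.7403: V=(p*·0.0000+(1−p*)·0.0000)/1.31=0.0000; Δ=(0.0000−0.0000)/(144.6234−92.7584)=0.0000; B=V−Δ·S=0.0000
Node (3,1) S=155.5090: V=(p*·0.0000+(1−p*)·0.0000)/1.31=0.0000; Δ=(0.0000−0.0000)/(225.4881−144.6234)=0.0000; B=V−Δ·S=0.0000
Node (3,2) S=242.4603: V=(p*·25.0000+(1−p*)·0.0000)/1.31=13.9460; Δ=(25.0000−0.0000)/(351.5674−225.4881)=0.1983; B=V−Δ·S=-34.1309
Node (3,3) S=378.0295: V=(p*·25.0000+(1−p*)·25.0000)/1.31=19.0840; Δ=(25.0000−25.0000)/(548.1428−351.5674)=0.0000; B=V−Δ·S=19.0840
Node (2,0) S=107.2476: V=(p*·0.0000+(1−p*)·0.0000)/1.31=0.0000; Δ=(0.0000−0.0000)/(155.5090−99.7403)=0.0000; B=V−Δ·S=0.0000
Node (2,1) S=167.2140: V=(p*·13.9460+(1−p*)·0.0000)/1.31=7.7796; Δ=(13.9460−0.0000)/(242.4603−155.5090)=0.1604; B=V−Δ·S=-19.0396
Node (2,2) S=260.7100: V=(p*·19.0840+(1−p*)·13.9460)/1.31=13.5120; Δ=(19.0840−13.9460)/(378.0295−242.4603)=0.0379; B=V−Δ·S=3.6312
Node (1,0) S=115.3200: V=(p*·7.7796+(1−p*)·0.0000)/1.31=4.3398; Δ=(7.7796−0.0000)/(167.2140−107.2476)=0.1297; B=V−Δ·S=-10.6210
Node (1,1) S=179.8000: V=(p*·13.5120+(1−p*)·7.7796)/1.31=9.1364; Δ=(13.5120−7.7796)/(260.7100−167.2140)=0.0613; B=V−Δ·S=-1.8874
Node (0,0) S=124.0000: V=(p*·9.1364+(1−p*)·4.3398)/1.31=5.9885; Δ=(9.1364−4.3398)/(179.8000−115.3200)=0.0744; B=V−Δ·S=-3.2357
Self-financing check: at every node Δ·S+B equals the discounted successor values.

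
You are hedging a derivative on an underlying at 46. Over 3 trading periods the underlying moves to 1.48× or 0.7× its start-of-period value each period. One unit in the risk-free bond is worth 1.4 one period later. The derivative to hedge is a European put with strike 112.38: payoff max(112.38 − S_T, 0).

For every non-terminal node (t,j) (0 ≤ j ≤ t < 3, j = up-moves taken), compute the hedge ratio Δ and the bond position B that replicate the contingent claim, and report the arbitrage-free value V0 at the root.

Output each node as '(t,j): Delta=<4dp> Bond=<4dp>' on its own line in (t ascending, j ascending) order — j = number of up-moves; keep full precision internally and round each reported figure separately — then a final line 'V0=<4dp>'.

Under the risk-neutral measure, an up-move has probability p* = (R−d)/(u−d) = 0.8974 and values discount at R = 1.4.
Terminal values V(3,·): V(3,0)=96.6020, V(3,1)=79.0208, V(3,2)=41.8491, V(3,3)=0.0000
(2,0): S=22.5400. Δ = (V_up−V_dn)/(S_up−S_dn) = (79.0208−96.6020)/(33.3592−15.7780) = -1.0000. V = [p*·79.0208 + (1−p*)·96.6020]/1.4 = 57.7314. B = V − Δ·S = 80.2714.
(2,1): S=47.6560. Δ = (V_up−V_dn)/(S_up−S_dn) = (41.8491−79.0208)/(70.5309−33.3592) = -1.0000. V = [p*·41.8491 + (1−p*)·79.0208]/1.4 = 32.6154. B = V − Δ·S = 80.2714.
(2,2): S=100.7584. Δ = (V_up−V_dn)/(S_up−S_dn) = (0.0000−41.8491)/(149.1224−70.5309) = -0.5325. V = [p*·0.0000 + (1−p*)·41.8491]/1.4 = 3.0659. B = V − Δ·S = 56.7186.
(1,0): S=32.2000. Δ = (V_up−V_dn)/(S_up−S_dn) = (32.6154−57.7314)/(47.6560−22.5400) = -1.0000. V = [p*·32.6154 + (1−p*)·57.7314]/1.4 = 25.1367. B = V − Δ·S = 57.3367.
(1,1): S=68.0800. Δ = (V_up−V_dn)/(S_up−S_dn) = (3.0659−32.6154)/(100.7584−47.6560) = -0.5565. V = [p*·3.0659 + (1−p*)·32.6154]/1.4 = 4.3547. B = V − Δ·S = 42.2388.
(0,0): S=46.0000. Δ = (V_up−V_dn)/(S_up−S_dn) = (4.3547−25.1367)/(68.0800−32.2000) = -0.5792. V = [p*·4.3547 + (1−p*)·25.1367]/1.4 = 4.6330. B = V − Δ·S = 31.2766.
Root portfolio cost Δ·46+B reproduces V0=4.6330.

(0,0): Delta=-0.5792 Bond=31.2766
(1,0): Delta=-1.0000 Bond=57.3367
(1,1): Delta=-0.5565 Bond=42.2388
(2,0): Delta=-1.0000 Bond=80.2714
(2,1): Delta=-1.0000 Bond=80.2714
(2,2): Delta=-0.5325 Bond=56.7186
V0=4.6330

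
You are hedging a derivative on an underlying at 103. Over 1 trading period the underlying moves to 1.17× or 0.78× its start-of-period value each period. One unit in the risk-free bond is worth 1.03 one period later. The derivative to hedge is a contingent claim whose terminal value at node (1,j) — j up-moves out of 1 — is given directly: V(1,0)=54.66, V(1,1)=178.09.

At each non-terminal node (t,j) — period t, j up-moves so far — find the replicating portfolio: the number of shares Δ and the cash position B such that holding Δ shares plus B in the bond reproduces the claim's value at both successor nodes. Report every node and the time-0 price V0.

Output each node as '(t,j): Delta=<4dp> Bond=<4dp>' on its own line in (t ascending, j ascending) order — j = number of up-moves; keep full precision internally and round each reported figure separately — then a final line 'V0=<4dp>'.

(0,0): Delta=3.0727 Bond=-186.6019
V0=129.8852

No-arbitrage ⇒ martingale measure with p* = (R−d)/(u−d) = 0.6410.
Terminal values V(1,·): V(1,0)=54.6600, V(1,1)=178.0900
Node (0,0) S=103.0000: V=(p*·178.0900+(1−p*)·54.6600)/1.03=129.8852; Δ=(178.0900−54.6600)/(120.5100−80.3400)=3.0727; B=V−Δ·S=-186.6019
Each (Δ,B) replicates both successor values, so the strategy is self-financing and V0 is arbitrage-free.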